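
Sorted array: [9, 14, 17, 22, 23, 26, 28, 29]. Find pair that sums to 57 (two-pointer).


Two pointers: lo=0, hi=7
Found pair: (28, 29) summing to 57


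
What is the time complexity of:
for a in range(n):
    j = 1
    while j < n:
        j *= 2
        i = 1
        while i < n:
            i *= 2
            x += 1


Per nesting level: O(n) * O(log n) * O(log n) = O(n (log n)^2)
Complexity: O(n (log n)^2)


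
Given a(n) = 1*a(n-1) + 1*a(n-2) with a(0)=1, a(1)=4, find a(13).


Build bottom-up:
...a(11)=411, a(12)=665, a(13)=1*665+1*411=1076


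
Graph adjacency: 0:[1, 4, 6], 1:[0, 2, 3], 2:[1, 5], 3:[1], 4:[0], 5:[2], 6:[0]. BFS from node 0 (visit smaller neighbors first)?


BFS queue: start with [0]
Visit order: [0, 1, 4, 6, 2, 3, 5]


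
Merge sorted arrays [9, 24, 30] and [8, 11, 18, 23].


Compare heads, take smaller each step.
Merged: [8, 9, 11, 18, 23, 24, 30]


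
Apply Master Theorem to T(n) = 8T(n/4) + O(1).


a=8, b=4, c=0. log_4(8)=1.5 > c=0. Case 1: O(n^log_b(a)) = O(n^1.500)
Complexity: O(n^1.500)


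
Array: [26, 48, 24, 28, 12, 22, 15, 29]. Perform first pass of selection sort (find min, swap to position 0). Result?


After one pass: [12, 48, 24, 28, 26, 22, 15, 29]


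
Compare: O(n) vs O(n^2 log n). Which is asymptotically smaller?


linear grows slower than n^2 log n
O(n) is asymptotically smaller; O(n^2 log n) grows faster


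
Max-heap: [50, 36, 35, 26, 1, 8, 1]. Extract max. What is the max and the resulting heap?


Max = 50
Replace root with last, heapify down
Resulting heap: [36, 26, 35, 1, 1, 8]


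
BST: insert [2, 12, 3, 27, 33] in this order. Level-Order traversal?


Root = 2; build tree by BST insertion.
Level-Order traversal: [2, 12, 3, 27, 33]


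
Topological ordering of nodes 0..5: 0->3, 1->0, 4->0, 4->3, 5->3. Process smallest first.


Kahn's algorithm, process smallest node first
Order: [1, 2, 4, 0, 5, 3]


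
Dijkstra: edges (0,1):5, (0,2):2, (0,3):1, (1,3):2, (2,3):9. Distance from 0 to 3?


Dijkstra from 0:
Distances: {0: 0, 1: 3, 2: 2, 3: 1}
Shortest distance to 3 = 1, path = [0, 3]


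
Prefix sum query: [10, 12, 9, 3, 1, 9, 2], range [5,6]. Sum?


Prefix sums: [0, 10, 22, 31, 34, 35, 44, 46]
Sum[5..6] = prefix[7] - prefix[5] = 46 - 35 = 11


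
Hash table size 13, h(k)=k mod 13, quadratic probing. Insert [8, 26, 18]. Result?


Insertions: 8->slot 8; 26->slot 0; 18->slot 5
Table: [26, None, None, None, None, 18, None, None, 8, None, None, None, None]


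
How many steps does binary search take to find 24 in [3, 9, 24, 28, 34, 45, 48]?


Search for 24:
[0,6] mid=3 arr[3]=28
[0,2] mid=1 arr[1]=9
[2,2] mid=2 arr[2]=24
Total: 3 comparisons


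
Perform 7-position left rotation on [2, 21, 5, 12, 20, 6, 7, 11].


Left rotate by 7: [11, 2, 21, 5, 12, 20, 6, 7]


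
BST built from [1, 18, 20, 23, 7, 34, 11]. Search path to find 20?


BST root = 1
Search for 20: compare at each node
Path: [1, 18, 20]


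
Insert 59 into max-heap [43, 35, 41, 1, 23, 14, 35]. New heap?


Append 59: [43, 35, 41, 1, 23, 14, 35, 59]
Bubble up: swap idx 7(59) with idx 3(1); swap idx 3(59) with idx 1(35); swap idx 1(59) with idx 0(43)
Result: [59, 43, 41, 35, 23, 14, 35, 1]


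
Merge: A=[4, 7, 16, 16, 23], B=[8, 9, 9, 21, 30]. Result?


Compare heads, take smaller each step.
Merged: [4, 7, 8, 9, 9, 16, 16, 21, 23, 30]


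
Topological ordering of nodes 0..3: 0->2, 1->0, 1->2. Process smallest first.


Kahn's algorithm, process smallest node first
Order: [1, 0, 2, 3]


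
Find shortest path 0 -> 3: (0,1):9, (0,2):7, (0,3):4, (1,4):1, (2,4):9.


Dijkstra from 0:
Distances: {0: 0, 1: 9, 2: 7, 3: 4, 4: 10}
Shortest distance to 3 = 4, path = [0, 3]


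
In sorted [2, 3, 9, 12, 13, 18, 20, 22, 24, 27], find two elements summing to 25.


Two pointers: lo=0, hi=9
Found pair: (3, 22) summing to 25


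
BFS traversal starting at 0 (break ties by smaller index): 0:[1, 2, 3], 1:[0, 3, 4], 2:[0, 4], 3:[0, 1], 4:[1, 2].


BFS queue: start with [0]
Visit order: [0, 1, 2, 3, 4]


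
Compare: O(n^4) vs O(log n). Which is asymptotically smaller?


logarithmic grows slower than quartic
O(log n) is asymptotically smaller; O(n^4) grows faster


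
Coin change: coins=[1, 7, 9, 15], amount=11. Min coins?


dp[0]=0; dp[i]=1+min(dp[i-c] for c in coins)
...dp[6]=6, dp[7]=1, dp[8]=2, dp[9]=1, dp[10]=2, dp[11]=3
Minimum coins for 11 = 3


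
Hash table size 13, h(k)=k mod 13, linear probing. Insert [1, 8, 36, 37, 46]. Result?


Insertions: 1->slot 1; 8->slot 8; 36->slot 10; 37->slot 11; 46->slot 7
Table: [None, 1, None, None, None, None, None, 46, 8, None, 36, 37, None]


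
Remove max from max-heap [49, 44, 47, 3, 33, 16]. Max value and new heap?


Max = 49
Replace root with last, heapify down
Resulting heap: [47, 44, 16, 3, 33]


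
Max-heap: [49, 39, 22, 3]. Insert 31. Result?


Append 31: [49, 39, 22, 3, 31]
Bubble up: no swaps needed
Result: [49, 39, 22, 3, 31]


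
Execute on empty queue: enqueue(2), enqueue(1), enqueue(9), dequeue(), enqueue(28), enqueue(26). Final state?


enqueue(2) -> [2]
enqueue(1) -> [2, 1]
enqueue(9) -> [2, 1, 9]
dequeue() returns 2 -> [1, 9]
enqueue(28) -> [1, 9, 28]
enqueue(26) -> [1, 9, 28, 26]
Final queue (front to back): [1, 9, 28, 26]


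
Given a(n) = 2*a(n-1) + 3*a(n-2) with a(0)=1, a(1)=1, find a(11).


Build bottom-up:
...a(9)=9841, a(10)=29525, a(11)=2*29525+3*9841=88573


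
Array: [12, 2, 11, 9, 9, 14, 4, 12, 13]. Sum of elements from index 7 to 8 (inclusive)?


Prefix sums: [0, 12, 14, 25, 34, 43, 57, 61, 73, 86]
Sum[7..8] = prefix[9] - prefix[7] = 86 - 61 = 25


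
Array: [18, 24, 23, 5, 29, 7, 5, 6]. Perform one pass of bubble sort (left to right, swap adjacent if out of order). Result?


After one pass: [18, 23, 5, 24, 7, 5, 6, 29]


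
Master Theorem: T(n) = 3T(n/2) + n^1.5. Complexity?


a=3, b=2, c=1.5. log_2(3)=1.585 > c=1.5. Case 1: O(n^log_b(a)) = O(n^1.585)
Complexity: O(n^1.585)


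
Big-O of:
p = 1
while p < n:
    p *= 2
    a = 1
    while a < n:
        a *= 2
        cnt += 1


Per nesting level: O(log n) * O(log n) = O((log n)^2)
Complexity: O((log n)^2)


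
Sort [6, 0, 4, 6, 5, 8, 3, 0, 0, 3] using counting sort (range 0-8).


Count array: [3, 0, 0, 2, 1, 1, 2, 0, 1]
Reconstruct: [0, 0, 0, 3, 3, 4, 5, 6, 6, 8]


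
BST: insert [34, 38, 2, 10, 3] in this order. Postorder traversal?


Root = 34; build tree by BST insertion.
Postorder traversal: [3, 10, 2, 38, 34]


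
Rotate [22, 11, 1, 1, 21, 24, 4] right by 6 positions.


Right rotate by 6: [11, 1, 1, 21, 24, 4, 22]


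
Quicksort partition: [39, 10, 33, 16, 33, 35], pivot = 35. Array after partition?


Elements <= 35 go left of pivot.
Result: [10, 33, 16, 33, 35, 39], pivot at index 4


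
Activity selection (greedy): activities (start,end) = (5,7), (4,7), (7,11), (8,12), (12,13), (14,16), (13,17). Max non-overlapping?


Greedy: pick earliest-ending, then skip overlaps.
Selected (4 activities): [(5, 7), (7, 11), (12, 13), (14, 16)]


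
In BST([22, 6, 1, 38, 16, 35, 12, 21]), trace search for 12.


BST root = 22
Search for 12: compare at each node
Path: [22, 6, 16, 12]


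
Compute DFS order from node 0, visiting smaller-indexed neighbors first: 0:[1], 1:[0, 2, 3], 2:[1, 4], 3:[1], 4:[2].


DFS stack-based: start with [0]
Visit order: [0, 1, 2, 4, 3]


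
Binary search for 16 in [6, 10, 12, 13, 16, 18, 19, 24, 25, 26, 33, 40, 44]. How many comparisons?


Search for 16:
[0,12] mid=6 arr[6]=19
[0,5] mid=2 arr[2]=12
[3,5] mid=4 arr[4]=16
Total: 3 comparisons


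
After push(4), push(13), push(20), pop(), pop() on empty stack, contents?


push(4) -> [4]
push(13) -> [4, 13]
push(20) -> [4, 13, 20]
pop() returns 20 -> [4, 13]
pop() returns 13 -> [4]
Final stack (bottom to top): [4]


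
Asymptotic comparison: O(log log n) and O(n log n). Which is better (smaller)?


double-logarithmic grows slower than linearithmic
O(log log n) is asymptotically smaller; O(n log n) grows faster


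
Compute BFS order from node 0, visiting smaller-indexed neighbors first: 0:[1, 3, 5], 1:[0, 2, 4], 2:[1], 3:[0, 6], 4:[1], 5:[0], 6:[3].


BFS queue: start with [0]
Visit order: [0, 1, 3, 5, 2, 4, 6]


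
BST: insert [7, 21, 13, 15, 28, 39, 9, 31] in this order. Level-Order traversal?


Root = 7; build tree by BST insertion.
Level-Order traversal: [7, 21, 13, 28, 9, 15, 39, 31]


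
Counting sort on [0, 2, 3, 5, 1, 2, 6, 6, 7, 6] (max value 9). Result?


Count array: [1, 1, 2, 1, 0, 1, 3, 1, 0, 0]
Reconstruct: [0, 1, 2, 2, 3, 5, 6, 6, 6, 7]


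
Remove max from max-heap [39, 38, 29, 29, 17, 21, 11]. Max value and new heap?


Max = 39
Replace root with last, heapify down
Resulting heap: [38, 29, 29, 11, 17, 21]


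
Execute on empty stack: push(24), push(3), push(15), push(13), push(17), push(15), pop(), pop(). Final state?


push(24) -> [24]
push(3) -> [24, 3]
push(15) -> [24, 3, 15]
push(13) -> [24, 3, 15, 13]
push(17) -> [24, 3, 15, 13, 17]
push(15) -> [24, 3, 15, 13, 17, 15]
pop() returns 15 -> [24, 3, 15, 13, 17]
pop() returns 17 -> [24, 3, 15, 13]
Final stack (bottom to top): [24, 3, 15, 13]


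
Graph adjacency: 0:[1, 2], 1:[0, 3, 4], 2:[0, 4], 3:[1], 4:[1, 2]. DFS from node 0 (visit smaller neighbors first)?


DFS stack-based: start with [0]
Visit order: [0, 1, 3, 4, 2]


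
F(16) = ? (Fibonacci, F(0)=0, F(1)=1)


F(n)=F(n-1)+F(n-2)
...F(14)=377, F(15)=610, F(16)=987


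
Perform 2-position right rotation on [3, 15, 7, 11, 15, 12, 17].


Right rotate by 2: [12, 17, 3, 15, 7, 11, 15]


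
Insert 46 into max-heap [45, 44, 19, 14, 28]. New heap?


Append 46: [45, 44, 19, 14, 28, 46]
Bubble up: swap idx 5(46) with idx 2(19); swap idx 2(46) with idx 0(45)
Result: [46, 44, 45, 14, 28, 19]


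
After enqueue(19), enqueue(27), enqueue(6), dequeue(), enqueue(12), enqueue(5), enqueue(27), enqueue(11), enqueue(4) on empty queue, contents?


enqueue(19) -> [19]
enqueue(27) -> [19, 27]
enqueue(6) -> [19, 27, 6]
dequeue() returns 19 -> [27, 6]
enqueue(12) -> [27, 6, 12]
enqueue(5) -> [27, 6, 12, 5]
enqueue(27) -> [27, 6, 12, 5, 27]
enqueue(11) -> [27, 6, 12, 5, 27, 11]
enqueue(4) -> [27, 6, 12, 5, 27, 11, 4]
Final queue (front to back): [27, 6, 12, 5, 27, 11, 4]


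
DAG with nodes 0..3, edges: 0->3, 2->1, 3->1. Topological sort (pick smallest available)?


Kahn's algorithm, process smallest node first
Order: [0, 2, 3, 1]


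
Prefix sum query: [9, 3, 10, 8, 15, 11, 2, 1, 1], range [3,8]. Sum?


Prefix sums: [0, 9, 12, 22, 30, 45, 56, 58, 59, 60]
Sum[3..8] = prefix[9] - prefix[3] = 60 - 22 = 38


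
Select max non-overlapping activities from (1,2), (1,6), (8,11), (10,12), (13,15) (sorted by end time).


Greedy: pick earliest-ending, then skip overlaps.
Selected (3 activities): [(1, 2), (8, 11), (13, 15)]


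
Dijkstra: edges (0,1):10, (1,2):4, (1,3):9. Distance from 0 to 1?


Dijkstra from 0:
Distances: {0: 0, 1: 10, 2: 14, 3: 19}
Shortest distance to 1 = 10, path = [0, 1]


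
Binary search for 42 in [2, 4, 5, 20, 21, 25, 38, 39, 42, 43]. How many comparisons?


Search for 42:
[0,9] mid=4 arr[4]=21
[5,9] mid=7 arr[7]=39
[8,9] mid=8 arr[8]=42
Total: 3 comparisons


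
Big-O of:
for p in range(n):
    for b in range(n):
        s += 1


Per nesting level: O(n) * O(n) = O(n^2)
Complexity: O(n^2)


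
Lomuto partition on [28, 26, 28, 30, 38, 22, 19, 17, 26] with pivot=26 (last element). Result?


Elements <= 26 go left of pivot.
Result: [26, 22, 19, 17, 26, 28, 28, 30, 38], pivot at index 4


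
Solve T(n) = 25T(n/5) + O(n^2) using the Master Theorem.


a=25, b=5, c=2. log_5(25)=2 = c=2. Case 2: O(n^c log n) = O(n^2 log n)
Complexity: O(n^2 log n)


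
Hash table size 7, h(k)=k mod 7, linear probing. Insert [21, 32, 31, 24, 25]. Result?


Insertions: 21->slot 0; 32->slot 4; 31->slot 3; 24->slot 5; 25->slot 6
Table: [21, None, None, 31, 32, 24, 25]


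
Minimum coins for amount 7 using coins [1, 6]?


dp[0]=0; dp[i]=1+min(dp[i-c] for c in coins)
...dp[2]=2, dp[3]=3, dp[4]=4, dp[5]=5, dp[6]=1, dp[7]=2
Minimum coins for 7 = 2


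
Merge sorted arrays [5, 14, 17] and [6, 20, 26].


Compare heads, take smaller each step.
Merged: [5, 6, 14, 17, 20, 26]


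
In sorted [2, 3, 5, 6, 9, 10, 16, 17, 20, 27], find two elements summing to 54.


Two pointers: lo=0, hi=9
No pair sums to 54


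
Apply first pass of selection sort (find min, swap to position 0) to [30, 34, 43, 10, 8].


After one pass: [8, 34, 43, 10, 30]


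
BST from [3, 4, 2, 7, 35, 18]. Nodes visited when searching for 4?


BST root = 3
Search for 4: compare at each node
Path: [3, 4]


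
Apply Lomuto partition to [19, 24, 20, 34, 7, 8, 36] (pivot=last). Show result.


Elements <= 36 go left of pivot.
Result: [19, 24, 20, 34, 7, 8, 36], pivot at index 6


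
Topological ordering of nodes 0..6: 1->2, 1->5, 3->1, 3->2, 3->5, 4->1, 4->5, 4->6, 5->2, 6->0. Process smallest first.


Kahn's algorithm, process smallest node first
Order: [3, 4, 1, 5, 2, 6, 0]


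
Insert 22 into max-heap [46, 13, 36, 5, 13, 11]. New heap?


Append 22: [46, 13, 36, 5, 13, 11, 22]
Bubble up: no swaps needed
Result: [46, 13, 36, 5, 13, 11, 22]


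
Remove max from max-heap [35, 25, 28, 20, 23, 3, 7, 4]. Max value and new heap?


Max = 35
Replace root with last, heapify down
Resulting heap: [28, 25, 7, 20, 23, 3, 4]


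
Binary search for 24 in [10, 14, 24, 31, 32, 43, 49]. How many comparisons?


Search for 24:
[0,6] mid=3 arr[3]=31
[0,2] mid=1 arr[1]=14
[2,2] mid=2 arr[2]=24
Total: 3 comparisons


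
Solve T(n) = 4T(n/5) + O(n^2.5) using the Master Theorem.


a=4, b=5, c=2.5. log_5(4)=0.861 < c=2.5. Case 3: O(n^c) = O(n^2.500)
Complexity: O(n^2.500)


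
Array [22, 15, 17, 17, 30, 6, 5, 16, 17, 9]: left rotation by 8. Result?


Left rotate by 8: [17, 9, 22, 15, 17, 17, 30, 6, 5, 16]


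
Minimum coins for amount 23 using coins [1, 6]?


dp[0]=0; dp[i]=1+min(dp[i-c] for c in coins)
...dp[18]=3, dp[19]=4, dp[20]=5, dp[21]=6, dp[22]=7, dp[23]=8
Minimum coins for 23 = 8


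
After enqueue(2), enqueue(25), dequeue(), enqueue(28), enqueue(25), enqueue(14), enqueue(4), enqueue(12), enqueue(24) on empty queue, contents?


enqueue(2) -> [2]
enqueue(25) -> [2, 25]
dequeue() returns 2 -> [25]
enqueue(28) -> [25, 28]
enqueue(25) -> [25, 28, 25]
enqueue(14) -> [25, 28, 25, 14]
enqueue(4) -> [25, 28, 25, 14, 4]
enqueue(12) -> [25, 28, 25, 14, 4, 12]
enqueue(24) -> [25, 28, 25, 14, 4, 12, 24]
Final queue (front to back): [25, 28, 25, 14, 4, 12, 24]


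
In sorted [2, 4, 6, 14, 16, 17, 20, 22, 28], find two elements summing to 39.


Two pointers: lo=0, hi=8
Found pair: (17, 22) summing to 39


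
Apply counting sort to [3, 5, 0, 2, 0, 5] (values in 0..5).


Count array: [2, 0, 1, 1, 0, 2]
Reconstruct: [0, 0, 2, 3, 5, 5]


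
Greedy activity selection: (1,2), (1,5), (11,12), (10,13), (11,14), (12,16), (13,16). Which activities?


Greedy: pick earliest-ending, then skip overlaps.
Selected (3 activities): [(1, 2), (11, 12), (12, 16)]


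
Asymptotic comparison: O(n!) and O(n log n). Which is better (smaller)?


linearithmic grows slower than factorial
O(n log n) is asymptotically smaller; O(n!) grows faster


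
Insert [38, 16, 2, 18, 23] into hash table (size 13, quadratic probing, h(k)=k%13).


Insertions: 38->slot 12; 16->slot 3; 2->slot 2; 18->slot 5; 23->slot 10
Table: [None, None, 2, 16, None, 18, None, None, None, None, 23, None, 38]


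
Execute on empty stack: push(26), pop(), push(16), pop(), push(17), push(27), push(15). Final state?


push(26) -> [26]
pop() returns 26 -> []
push(16) -> [16]
pop() returns 16 -> []
push(17) -> [17]
push(27) -> [17, 27]
push(15) -> [17, 27, 15]
Final stack (bottom to top): [17, 27, 15]


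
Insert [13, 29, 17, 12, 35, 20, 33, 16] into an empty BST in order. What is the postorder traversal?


Root = 13; build tree by BST insertion.
Postorder traversal: [12, 16, 20, 17, 33, 35, 29, 13]


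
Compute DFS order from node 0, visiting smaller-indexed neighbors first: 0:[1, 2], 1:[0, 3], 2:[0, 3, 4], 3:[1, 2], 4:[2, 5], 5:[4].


DFS stack-based: start with [0]
Visit order: [0, 1, 3, 2, 4, 5]


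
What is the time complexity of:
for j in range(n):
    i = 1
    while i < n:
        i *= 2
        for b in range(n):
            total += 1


Per nesting level: O(n) * O(log n) * O(n) = O(n^2 log n)
Complexity: O(n^2 log n)


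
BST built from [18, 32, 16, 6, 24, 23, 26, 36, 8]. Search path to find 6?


BST root = 18
Search for 6: compare at each node
Path: [18, 16, 6]


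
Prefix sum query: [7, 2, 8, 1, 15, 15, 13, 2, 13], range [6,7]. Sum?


Prefix sums: [0, 7, 9, 17, 18, 33, 48, 61, 63, 76]
Sum[6..7] = prefix[8] - prefix[6] = 63 - 48 = 15


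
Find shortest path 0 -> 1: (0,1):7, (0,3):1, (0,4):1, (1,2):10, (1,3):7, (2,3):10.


Dijkstra from 0:
Distances: {0: 0, 1: 7, 2: 11, 3: 1, 4: 1}
Shortest distance to 1 = 7, path = [0, 1]


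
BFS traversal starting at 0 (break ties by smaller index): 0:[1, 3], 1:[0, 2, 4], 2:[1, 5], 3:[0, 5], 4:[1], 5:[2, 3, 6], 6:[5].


BFS queue: start with [0]
Visit order: [0, 1, 3, 2, 4, 5, 6]


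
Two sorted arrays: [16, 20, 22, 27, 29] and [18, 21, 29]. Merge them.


Compare heads, take smaller each step.
Merged: [16, 18, 20, 21, 22, 27, 29, 29]


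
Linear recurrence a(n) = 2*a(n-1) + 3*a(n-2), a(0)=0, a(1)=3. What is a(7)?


Build bottom-up:
...a(5)=183, a(6)=546, a(7)=2*546+3*183=1641


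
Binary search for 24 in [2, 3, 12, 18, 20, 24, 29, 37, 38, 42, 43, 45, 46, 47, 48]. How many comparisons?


Search for 24:
[0,14] mid=7 arr[7]=37
[0,6] mid=3 arr[3]=18
[4,6] mid=5 arr[5]=24
Total: 3 comparisons


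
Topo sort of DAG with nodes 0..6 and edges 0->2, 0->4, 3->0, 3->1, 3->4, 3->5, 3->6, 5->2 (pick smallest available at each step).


Kahn's algorithm, process smallest node first
Order: [3, 0, 1, 4, 5, 2, 6]


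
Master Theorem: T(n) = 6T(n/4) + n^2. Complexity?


a=6, b=4, c=2. log_4(6)=1.292 < c=2. Case 3: O(n^c) = O(n^2)
Complexity: O(n^2)


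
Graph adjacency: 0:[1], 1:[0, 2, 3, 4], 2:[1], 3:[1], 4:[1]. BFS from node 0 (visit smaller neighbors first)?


BFS queue: start with [0]
Visit order: [0, 1, 2, 3, 4]


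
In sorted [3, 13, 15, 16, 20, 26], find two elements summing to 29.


Two pointers: lo=0, hi=5
Found pair: (3, 26) summing to 29


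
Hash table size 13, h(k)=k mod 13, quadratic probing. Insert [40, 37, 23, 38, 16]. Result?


Insertions: 40->slot 1; 37->slot 11; 23->slot 10; 38->slot 12; 16->slot 3
Table: [None, 40, None, 16, None, None, None, None, None, None, 23, 37, 38]


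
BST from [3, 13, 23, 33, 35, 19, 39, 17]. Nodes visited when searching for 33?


BST root = 3
Search for 33: compare at each node
Path: [3, 13, 23, 33]


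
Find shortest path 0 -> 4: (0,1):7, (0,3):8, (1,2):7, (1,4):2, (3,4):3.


Dijkstra from 0:
Distances: {0: 0, 1: 7, 2: 14, 3: 8, 4: 9}
Shortest distance to 4 = 9, path = [0, 1, 4]


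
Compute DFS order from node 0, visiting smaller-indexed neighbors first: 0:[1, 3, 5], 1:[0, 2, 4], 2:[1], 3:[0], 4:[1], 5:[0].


DFS stack-based: start with [0]
Visit order: [0, 1, 2, 4, 3, 5]


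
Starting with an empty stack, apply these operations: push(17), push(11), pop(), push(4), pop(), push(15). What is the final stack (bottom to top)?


push(17) -> [17]
push(11) -> [17, 11]
pop() returns 11 -> [17]
push(4) -> [17, 4]
pop() returns 4 -> [17]
push(15) -> [17, 15]
Final stack (bottom to top): [17, 15]


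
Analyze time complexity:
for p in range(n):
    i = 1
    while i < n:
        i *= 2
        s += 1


Per nesting level: O(n) * O(log n) = O(n log n)
Complexity: O(n log n)


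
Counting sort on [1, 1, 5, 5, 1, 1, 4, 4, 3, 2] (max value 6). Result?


Count array: [0, 4, 1, 1, 2, 2, 0]
Reconstruct: [1, 1, 1, 1, 2, 3, 4, 4, 5, 5]


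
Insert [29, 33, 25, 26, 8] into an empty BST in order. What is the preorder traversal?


Root = 29; build tree by BST insertion.
Preorder traversal: [29, 25, 8, 26, 33]


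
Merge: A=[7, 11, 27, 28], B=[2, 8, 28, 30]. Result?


Compare heads, take smaller each step.
Merged: [2, 7, 8, 11, 27, 28, 28, 30]


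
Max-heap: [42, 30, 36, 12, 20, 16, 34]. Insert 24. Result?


Append 24: [42, 30, 36, 12, 20, 16, 34, 24]
Bubble up: swap idx 7(24) with idx 3(12)
Result: [42, 30, 36, 24, 20, 16, 34, 12]


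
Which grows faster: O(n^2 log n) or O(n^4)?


n^2 log n grows slower than quartic
O(n^2 log n) is asymptotically smaller; O(n^4) grows faster


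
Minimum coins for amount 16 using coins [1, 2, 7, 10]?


dp[0]=0; dp[i]=1+min(dp[i-c] for c in coins)
...dp[11]=2, dp[12]=2, dp[13]=3, dp[14]=2, dp[15]=3, dp[16]=3
Minimum coins for 16 = 3


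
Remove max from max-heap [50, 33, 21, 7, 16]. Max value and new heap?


Max = 50
Replace root with last, heapify down
Resulting heap: [33, 16, 21, 7]


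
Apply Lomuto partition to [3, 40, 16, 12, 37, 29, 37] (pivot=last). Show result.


Elements <= 37 go left of pivot.
Result: [3, 16, 12, 37, 29, 37, 40], pivot at index 5


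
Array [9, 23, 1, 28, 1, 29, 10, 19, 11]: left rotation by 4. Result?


Left rotate by 4: [1, 29, 10, 19, 11, 9, 23, 1, 28]


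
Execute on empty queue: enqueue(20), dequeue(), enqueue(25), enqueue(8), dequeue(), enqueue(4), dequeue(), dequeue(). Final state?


enqueue(20) -> [20]
dequeue() returns 20 -> []
enqueue(25) -> [25]
enqueue(8) -> [25, 8]
dequeue() returns 25 -> [8]
enqueue(4) -> [8, 4]
dequeue() returns 8 -> [4]
dequeue() returns 4 -> []
Final queue (front to back): []


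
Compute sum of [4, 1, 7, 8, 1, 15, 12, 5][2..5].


Prefix sums: [0, 4, 5, 12, 20, 21, 36, 48, 53]
Sum[2..5] = prefix[6] - prefix[2] = 36 - 5 = 31


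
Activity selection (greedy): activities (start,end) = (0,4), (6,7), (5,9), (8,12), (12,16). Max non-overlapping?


Greedy: pick earliest-ending, then skip overlaps.
Selected (4 activities): [(0, 4), (6, 7), (8, 12), (12, 16)]


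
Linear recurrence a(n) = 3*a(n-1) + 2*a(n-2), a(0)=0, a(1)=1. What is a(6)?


Build bottom-up:
...a(4)=39, a(5)=139, a(6)=3*139+2*39=495


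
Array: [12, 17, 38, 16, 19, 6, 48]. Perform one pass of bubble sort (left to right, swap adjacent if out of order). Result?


After one pass: [12, 17, 16, 19, 6, 38, 48]


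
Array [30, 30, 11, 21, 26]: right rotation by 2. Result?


Right rotate by 2: [21, 26, 30, 30, 11]


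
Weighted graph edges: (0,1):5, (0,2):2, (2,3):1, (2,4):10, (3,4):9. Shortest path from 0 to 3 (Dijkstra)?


Dijkstra from 0:
Distances: {0: 0, 1: 5, 2: 2, 3: 3, 4: 12}
Shortest distance to 3 = 3, path = [0, 2, 3]


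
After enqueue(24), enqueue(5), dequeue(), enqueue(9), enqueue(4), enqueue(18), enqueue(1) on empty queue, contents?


enqueue(24) -> [24]
enqueue(5) -> [24, 5]
dequeue() returns 24 -> [5]
enqueue(9) -> [5, 9]
enqueue(4) -> [5, 9, 4]
enqueue(18) -> [5, 9, 4, 18]
enqueue(1) -> [5, 9, 4, 18, 1]
Final queue (front to back): [5, 9, 4, 18, 1]


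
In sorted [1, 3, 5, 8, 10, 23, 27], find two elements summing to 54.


Two pointers: lo=0, hi=6
No pair sums to 54


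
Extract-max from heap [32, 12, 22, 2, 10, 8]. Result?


Max = 32
Replace root with last, heapify down
Resulting heap: [22, 12, 8, 2, 10]


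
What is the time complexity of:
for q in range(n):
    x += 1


Per nesting level: O(n) = O(n)
Complexity: O(n)


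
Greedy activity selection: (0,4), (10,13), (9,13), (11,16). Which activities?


Greedy: pick earliest-ending, then skip overlaps.
Selected (2 activities): [(0, 4), (10, 13)]


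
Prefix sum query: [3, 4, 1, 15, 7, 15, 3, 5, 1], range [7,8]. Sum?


Prefix sums: [0, 3, 7, 8, 23, 30, 45, 48, 53, 54]
Sum[7..8] = prefix[9] - prefix[7] = 54 - 48 = 6


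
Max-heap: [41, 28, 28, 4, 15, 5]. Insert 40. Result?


Append 40: [41, 28, 28, 4, 15, 5, 40]
Bubble up: swap idx 6(40) with idx 2(28)
Result: [41, 28, 40, 4, 15, 5, 28]


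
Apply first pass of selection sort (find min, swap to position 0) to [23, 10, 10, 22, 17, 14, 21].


After one pass: [10, 23, 10, 22, 17, 14, 21]


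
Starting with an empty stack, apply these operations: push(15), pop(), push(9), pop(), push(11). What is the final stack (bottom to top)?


push(15) -> [15]
pop() returns 15 -> []
push(9) -> [9]
pop() returns 9 -> []
push(11) -> [11]
Final stack (bottom to top): [11]


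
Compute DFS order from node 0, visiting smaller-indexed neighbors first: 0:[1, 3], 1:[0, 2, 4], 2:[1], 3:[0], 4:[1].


DFS stack-based: start with [0]
Visit order: [0, 1, 2, 4, 3]


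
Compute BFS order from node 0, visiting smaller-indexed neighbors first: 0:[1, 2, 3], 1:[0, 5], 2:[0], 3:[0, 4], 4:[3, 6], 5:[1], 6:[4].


BFS queue: start with [0]
Visit order: [0, 1, 2, 3, 5, 4, 6]


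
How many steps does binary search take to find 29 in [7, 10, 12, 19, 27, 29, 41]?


Search for 29:
[0,6] mid=3 arr[3]=19
[4,6] mid=5 arr[5]=29
Total: 2 comparisons


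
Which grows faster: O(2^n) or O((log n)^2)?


polylogarithmic grows slower than exponential
O((log n)^2) is asymptotically smaller; O(2^n) grows faster


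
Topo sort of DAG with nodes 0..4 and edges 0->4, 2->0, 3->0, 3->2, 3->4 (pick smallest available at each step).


Kahn's algorithm, process smallest node first
Order: [1, 3, 2, 0, 4]


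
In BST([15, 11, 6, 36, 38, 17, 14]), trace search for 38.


BST root = 15
Search for 38: compare at each node
Path: [15, 36, 38]


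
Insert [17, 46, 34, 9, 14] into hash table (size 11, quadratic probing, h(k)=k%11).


Insertions: 17->slot 6; 46->slot 2; 34->slot 1; 9->slot 9; 14->slot 3
Table: [None, 34, 46, 14, None, None, 17, None, None, 9, None]


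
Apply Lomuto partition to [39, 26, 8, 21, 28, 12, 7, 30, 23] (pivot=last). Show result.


Elements <= 23 go left of pivot.
Result: [8, 21, 12, 7, 23, 39, 26, 30, 28], pivot at index 4


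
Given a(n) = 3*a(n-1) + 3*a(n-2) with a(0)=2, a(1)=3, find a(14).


Build bottom-up:
...a(12)=8819442, a(13)=33437043, a(14)=3*33437043+3*8819442=126769455


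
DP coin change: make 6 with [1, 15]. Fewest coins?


dp[0]=0; dp[i]=1+min(dp[i-c] for c in coins)
...dp[1]=1, dp[2]=2, dp[3]=3, dp[4]=4, dp[5]=5, dp[6]=6
Minimum coins for 6 = 6


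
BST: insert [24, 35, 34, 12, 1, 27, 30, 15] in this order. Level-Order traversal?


Root = 24; build tree by BST insertion.
Level-Order traversal: [24, 12, 35, 1, 15, 34, 27, 30]


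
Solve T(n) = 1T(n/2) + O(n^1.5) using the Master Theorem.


a=1, b=2, c=1.5. log_2(1)=0 < c=1.5. Case 3: O(n^c) = O(n^1.500)
Complexity: O(n^1.500)


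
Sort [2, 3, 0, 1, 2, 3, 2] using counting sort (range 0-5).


Count array: [1, 1, 3, 2, 0, 0]
Reconstruct: [0, 1, 2, 2, 2, 3, 3]


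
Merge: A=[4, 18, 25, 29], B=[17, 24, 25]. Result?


Compare heads, take smaller each step.
Merged: [4, 17, 18, 24, 25, 25, 29]


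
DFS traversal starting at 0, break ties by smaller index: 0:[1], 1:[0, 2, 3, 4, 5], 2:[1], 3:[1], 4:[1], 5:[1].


DFS stack-based: start with [0]
Visit order: [0, 1, 2, 3, 4, 5]


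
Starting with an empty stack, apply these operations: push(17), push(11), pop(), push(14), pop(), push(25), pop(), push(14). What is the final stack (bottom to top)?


push(17) -> [17]
push(11) -> [17, 11]
pop() returns 11 -> [17]
push(14) -> [17, 14]
pop() returns 14 -> [17]
push(25) -> [17, 25]
pop() returns 25 -> [17]
push(14) -> [17, 14]
Final stack (bottom to top): [17, 14]


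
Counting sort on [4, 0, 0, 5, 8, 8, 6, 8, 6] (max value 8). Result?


Count array: [2, 0, 0, 0, 1, 1, 2, 0, 3]
Reconstruct: [0, 0, 4, 5, 6, 6, 8, 8, 8]


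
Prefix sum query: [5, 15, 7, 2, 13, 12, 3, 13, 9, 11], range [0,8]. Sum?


Prefix sums: [0, 5, 20, 27, 29, 42, 54, 57, 70, 79, 90]
Sum[0..8] = prefix[9] - prefix[0] = 79 - 0 = 79


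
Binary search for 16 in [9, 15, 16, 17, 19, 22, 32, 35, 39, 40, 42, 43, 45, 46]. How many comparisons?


Search for 16:
[0,13] mid=6 arr[6]=32
[0,5] mid=2 arr[2]=16
Total: 2 comparisons


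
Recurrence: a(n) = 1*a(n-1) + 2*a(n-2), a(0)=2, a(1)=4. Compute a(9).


Build bottom-up:
...a(7)=256, a(8)=512, a(9)=1*512+2*256=1024


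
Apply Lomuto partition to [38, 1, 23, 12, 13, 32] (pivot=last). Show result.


Elements <= 32 go left of pivot.
Result: [1, 23, 12, 13, 32, 38], pivot at index 4


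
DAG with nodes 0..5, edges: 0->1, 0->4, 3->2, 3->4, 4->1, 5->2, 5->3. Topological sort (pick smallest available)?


Kahn's algorithm, process smallest node first
Order: [0, 5, 3, 2, 4, 1]


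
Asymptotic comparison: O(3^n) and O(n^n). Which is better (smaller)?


exponential (base 3) grows slower than n^n
O(3^n) is asymptotically smaller; O(n^n) grows faster


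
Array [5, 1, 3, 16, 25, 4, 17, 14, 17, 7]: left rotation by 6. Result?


Left rotate by 6: [17, 14, 17, 7, 5, 1, 3, 16, 25, 4]


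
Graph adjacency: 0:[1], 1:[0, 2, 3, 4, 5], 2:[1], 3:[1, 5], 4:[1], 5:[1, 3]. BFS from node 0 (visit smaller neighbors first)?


BFS queue: start with [0]
Visit order: [0, 1, 2, 3, 4, 5]


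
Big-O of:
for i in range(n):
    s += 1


Per nesting level: O(n) = O(n)
Complexity: O(n)


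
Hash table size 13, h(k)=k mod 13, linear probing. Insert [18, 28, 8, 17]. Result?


Insertions: 18->slot 5; 28->slot 2; 8->slot 8; 17->slot 4
Table: [None, None, 28, None, 17, 18, None, None, 8, None, None, None, None]


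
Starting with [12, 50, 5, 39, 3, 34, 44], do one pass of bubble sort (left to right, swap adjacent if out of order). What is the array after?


After one pass: [12, 5, 39, 3, 34, 44, 50]


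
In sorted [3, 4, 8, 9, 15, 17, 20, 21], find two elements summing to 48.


Two pointers: lo=0, hi=7
No pair sums to 48


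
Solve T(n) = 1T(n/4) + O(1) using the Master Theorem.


a=1, b=4, c=0. log_4(1)=0 = c=0. Case 2: O(n^c log n) = O(log n)
Complexity: O(log n)


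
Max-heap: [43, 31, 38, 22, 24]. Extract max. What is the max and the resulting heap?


Max = 43
Replace root with last, heapify down
Resulting heap: [38, 31, 24, 22]


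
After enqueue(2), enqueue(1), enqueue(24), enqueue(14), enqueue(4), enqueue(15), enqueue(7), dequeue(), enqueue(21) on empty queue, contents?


enqueue(2) -> [2]
enqueue(1) -> [2, 1]
enqueue(24) -> [2, 1, 24]
enqueue(14) -> [2, 1, 24, 14]
enqueue(4) -> [2, 1, 24, 14, 4]
enqueue(15) -> [2, 1, 24, 14, 4, 15]
enqueue(7) -> [2, 1, 24, 14, 4, 15, 7]
dequeue() returns 2 -> [1, 24, 14, 4, 15, 7]
enqueue(21) -> [1, 24, 14, 4, 15, 7, 21]
Final queue (front to back): [1, 24, 14, 4, 15, 7, 21]


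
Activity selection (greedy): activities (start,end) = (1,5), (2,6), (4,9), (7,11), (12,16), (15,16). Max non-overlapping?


Greedy: pick earliest-ending, then skip overlaps.
Selected (3 activities): [(1, 5), (7, 11), (12, 16)]


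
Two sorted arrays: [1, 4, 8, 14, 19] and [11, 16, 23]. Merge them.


Compare heads, take smaller each step.
Merged: [1, 4, 8, 11, 14, 16, 19, 23]


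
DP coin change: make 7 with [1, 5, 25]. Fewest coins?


dp[0]=0; dp[i]=1+min(dp[i-c] for c in coins)
...dp[2]=2, dp[3]=3, dp[4]=4, dp[5]=1, dp[6]=2, dp[7]=3
Minimum coins for 7 = 3


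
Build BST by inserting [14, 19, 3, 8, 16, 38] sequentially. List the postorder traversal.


Root = 14; build tree by BST insertion.
Postorder traversal: [8, 3, 16, 38, 19, 14]


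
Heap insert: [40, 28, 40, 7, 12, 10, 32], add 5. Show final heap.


Append 5: [40, 28, 40, 7, 12, 10, 32, 5]
Bubble up: no swaps needed
Result: [40, 28, 40, 7, 12, 10, 32, 5]


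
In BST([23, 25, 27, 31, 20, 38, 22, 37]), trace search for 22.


BST root = 23
Search for 22: compare at each node
Path: [23, 20, 22]


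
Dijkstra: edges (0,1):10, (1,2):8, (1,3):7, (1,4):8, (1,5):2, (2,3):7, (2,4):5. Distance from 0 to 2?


Dijkstra from 0:
Distances: {0: 0, 1: 10, 2: 18, 3: 17, 4: 18, 5: 12}
Shortest distance to 2 = 18, path = [0, 1, 2]


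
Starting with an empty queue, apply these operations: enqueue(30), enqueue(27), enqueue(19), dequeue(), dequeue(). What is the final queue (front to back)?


enqueue(30) -> [30]
enqueue(27) -> [30, 27]
enqueue(19) -> [30, 27, 19]
dequeue() returns 30 -> [27, 19]
dequeue() returns 27 -> [19]
Final queue (front to back): [19]


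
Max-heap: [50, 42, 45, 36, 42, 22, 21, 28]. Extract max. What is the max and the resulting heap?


Max = 50
Replace root with last, heapify down
Resulting heap: [45, 42, 28, 36, 42, 22, 21]


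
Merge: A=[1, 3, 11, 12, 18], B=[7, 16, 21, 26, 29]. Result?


Compare heads, take smaller each step.
Merged: [1, 3, 7, 11, 12, 16, 18, 21, 26, 29]


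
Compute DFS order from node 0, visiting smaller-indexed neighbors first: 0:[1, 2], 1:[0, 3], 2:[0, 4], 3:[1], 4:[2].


DFS stack-based: start with [0]
Visit order: [0, 1, 3, 2, 4]


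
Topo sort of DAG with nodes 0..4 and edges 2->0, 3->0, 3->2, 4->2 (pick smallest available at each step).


Kahn's algorithm, process smallest node first
Order: [1, 3, 4, 2, 0]


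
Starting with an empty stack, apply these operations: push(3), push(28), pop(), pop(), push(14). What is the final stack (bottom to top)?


push(3) -> [3]
push(28) -> [3, 28]
pop() returns 28 -> [3]
pop() returns 3 -> []
push(14) -> [14]
Final stack (bottom to top): [14]


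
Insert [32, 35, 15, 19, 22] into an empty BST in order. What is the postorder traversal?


Root = 32; build tree by BST insertion.
Postorder traversal: [22, 19, 15, 35, 32]


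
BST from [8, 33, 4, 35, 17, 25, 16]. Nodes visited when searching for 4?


BST root = 8
Search for 4: compare at each node
Path: [8, 4]


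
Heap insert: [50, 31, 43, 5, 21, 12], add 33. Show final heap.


Append 33: [50, 31, 43, 5, 21, 12, 33]
Bubble up: no swaps needed
Result: [50, 31, 43, 5, 21, 12, 33]


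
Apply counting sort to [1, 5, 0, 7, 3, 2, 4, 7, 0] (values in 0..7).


Count array: [2, 1, 1, 1, 1, 1, 0, 2]
Reconstruct: [0, 0, 1, 2, 3, 4, 5, 7, 7]


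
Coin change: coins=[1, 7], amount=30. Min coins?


dp[0]=0; dp[i]=1+min(dp[i-c] for c in coins)
...dp[25]=7, dp[26]=8, dp[27]=9, dp[28]=4, dp[29]=5, dp[30]=6
Minimum coins for 30 = 6


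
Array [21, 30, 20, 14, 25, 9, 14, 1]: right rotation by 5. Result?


Right rotate by 5: [14, 25, 9, 14, 1, 21, 30, 20]


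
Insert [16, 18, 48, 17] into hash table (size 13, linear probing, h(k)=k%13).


Insertions: 16->slot 3; 18->slot 5; 48->slot 9; 17->slot 4
Table: [None, None, None, 16, 17, 18, None, None, None, 48, None, None, None]


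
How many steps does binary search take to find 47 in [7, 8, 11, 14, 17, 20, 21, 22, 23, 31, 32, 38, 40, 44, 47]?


Search for 47:
[0,14] mid=7 arr[7]=22
[8,14] mid=11 arr[11]=38
[12,14] mid=13 arr[13]=44
[14,14] mid=14 arr[14]=47
Total: 4 comparisons


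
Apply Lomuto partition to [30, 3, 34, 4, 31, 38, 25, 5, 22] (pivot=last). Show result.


Elements <= 22 go left of pivot.
Result: [3, 4, 5, 22, 31, 38, 25, 34, 30], pivot at index 3


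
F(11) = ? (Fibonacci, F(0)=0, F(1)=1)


F(n)=F(n-1)+F(n-2)
...F(9)=34, F(10)=55, F(11)=89


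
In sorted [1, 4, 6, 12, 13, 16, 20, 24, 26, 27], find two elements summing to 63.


Two pointers: lo=0, hi=9
No pair sums to 63


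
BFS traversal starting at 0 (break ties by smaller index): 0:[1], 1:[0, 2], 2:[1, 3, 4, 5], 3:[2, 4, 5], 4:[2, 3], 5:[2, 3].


BFS queue: start with [0]
Visit order: [0, 1, 2, 3, 4, 5]


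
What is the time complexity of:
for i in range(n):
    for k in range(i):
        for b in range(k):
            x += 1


Per nesting level: O(n) * O(n) [triangular over i] * O(n) [triangular over k] = O(n^3)
Complexity: O(n^3)


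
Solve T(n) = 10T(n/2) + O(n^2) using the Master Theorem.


a=10, b=2, c=2. log_2(10)=3.322 > c=2. Case 1: O(n^log_b(a)) = O(n^3.322)
Complexity: O(n^3.322)


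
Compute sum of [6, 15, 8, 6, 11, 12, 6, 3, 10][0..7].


Prefix sums: [0, 6, 21, 29, 35, 46, 58, 64, 67, 77]
Sum[0..7] = prefix[8] - prefix[0] = 67 - 0 = 67


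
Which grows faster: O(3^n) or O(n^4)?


quartic grows slower than exponential (base 3)
O(n^4) is asymptotically smaller; O(3^n) grows faster


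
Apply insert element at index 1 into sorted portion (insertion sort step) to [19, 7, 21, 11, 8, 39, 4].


After one pass: [7, 19, 21, 11, 8, 39, 4]


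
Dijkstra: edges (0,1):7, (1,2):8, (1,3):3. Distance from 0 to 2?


Dijkstra from 0:
Distances: {0: 0, 1: 7, 2: 15, 3: 10}
Shortest distance to 2 = 15, path = [0, 1, 2]


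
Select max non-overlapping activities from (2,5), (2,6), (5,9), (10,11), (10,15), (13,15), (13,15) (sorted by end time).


Greedy: pick earliest-ending, then skip overlaps.
Selected (4 activities): [(2, 5), (5, 9), (10, 11), (13, 15)]


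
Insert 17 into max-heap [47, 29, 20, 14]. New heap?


Append 17: [47, 29, 20, 14, 17]
Bubble up: no swaps needed
Result: [47, 29, 20, 14, 17]


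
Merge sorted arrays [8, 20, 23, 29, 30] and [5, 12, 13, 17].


Compare heads, take smaller each step.
Merged: [5, 8, 12, 13, 17, 20, 23, 29, 30]


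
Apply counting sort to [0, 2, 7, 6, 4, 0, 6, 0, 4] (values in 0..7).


Count array: [3, 0, 1, 0, 2, 0, 2, 1]
Reconstruct: [0, 0, 0, 2, 4, 4, 6, 6, 7]


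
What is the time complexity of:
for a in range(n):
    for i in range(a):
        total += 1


Per nesting level: O(n) * O(n) [triangular over a] = O(n^2)
Complexity: O(n^2)


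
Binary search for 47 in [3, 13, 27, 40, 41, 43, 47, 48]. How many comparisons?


Search for 47:
[0,7] mid=3 arr[3]=40
[4,7] mid=5 arr[5]=43
[6,7] mid=6 arr[6]=47
Total: 3 comparisons


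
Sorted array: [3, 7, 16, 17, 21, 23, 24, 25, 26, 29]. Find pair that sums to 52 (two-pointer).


Two pointers: lo=0, hi=9
Found pair: (23, 29) summing to 52


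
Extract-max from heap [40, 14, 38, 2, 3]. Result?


Max = 40
Replace root with last, heapify down
Resulting heap: [38, 14, 3, 2]


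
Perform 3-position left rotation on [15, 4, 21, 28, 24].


Left rotate by 3: [28, 24, 15, 4, 21]


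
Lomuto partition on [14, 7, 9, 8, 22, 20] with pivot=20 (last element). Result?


Elements <= 20 go left of pivot.
Result: [14, 7, 9, 8, 20, 22], pivot at index 4


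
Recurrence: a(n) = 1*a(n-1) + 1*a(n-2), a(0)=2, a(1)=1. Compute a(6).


Build bottom-up:
...a(4)=7, a(5)=11, a(6)=1*11+1*7=18


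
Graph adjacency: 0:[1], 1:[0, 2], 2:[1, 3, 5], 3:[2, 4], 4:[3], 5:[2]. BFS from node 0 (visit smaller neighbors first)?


BFS queue: start with [0]
Visit order: [0, 1, 2, 3, 5, 4]


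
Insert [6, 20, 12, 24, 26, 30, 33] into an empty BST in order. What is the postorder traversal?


Root = 6; build tree by BST insertion.
Postorder traversal: [12, 33, 30, 26, 24, 20, 6]


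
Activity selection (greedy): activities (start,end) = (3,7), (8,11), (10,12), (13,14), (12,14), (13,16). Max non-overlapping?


Greedy: pick earliest-ending, then skip overlaps.
Selected (3 activities): [(3, 7), (8, 11), (13, 14)]


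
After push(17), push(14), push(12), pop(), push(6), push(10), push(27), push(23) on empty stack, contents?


push(17) -> [17]
push(14) -> [17, 14]
push(12) -> [17, 14, 12]
pop() returns 12 -> [17, 14]
push(6) -> [17, 14, 6]
push(10) -> [17, 14, 6, 10]
push(27) -> [17, 14, 6, 10, 27]
push(23) -> [17, 14, 6, 10, 27, 23]
Final stack (bottom to top): [17, 14, 6, 10, 27, 23]


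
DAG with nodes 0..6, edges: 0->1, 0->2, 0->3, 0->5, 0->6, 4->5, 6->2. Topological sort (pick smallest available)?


Kahn's algorithm, process smallest node first
Order: [0, 1, 3, 4, 5, 6, 2]
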